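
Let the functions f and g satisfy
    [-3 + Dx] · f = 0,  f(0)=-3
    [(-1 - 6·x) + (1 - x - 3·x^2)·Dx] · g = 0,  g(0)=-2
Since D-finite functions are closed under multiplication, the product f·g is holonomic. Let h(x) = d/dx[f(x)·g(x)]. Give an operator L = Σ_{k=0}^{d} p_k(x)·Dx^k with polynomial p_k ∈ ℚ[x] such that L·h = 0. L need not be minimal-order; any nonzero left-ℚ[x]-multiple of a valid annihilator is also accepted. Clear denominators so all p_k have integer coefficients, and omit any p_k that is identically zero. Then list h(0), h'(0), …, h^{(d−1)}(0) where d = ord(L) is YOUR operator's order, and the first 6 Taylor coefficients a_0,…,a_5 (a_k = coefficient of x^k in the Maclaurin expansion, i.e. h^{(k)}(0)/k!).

L = (23 + 30·x - 45·x^2 - 54·x^3 + 81·x^4) + (-4 + x + 24·x^2 - 27·x^4)·Dx  (order 1).
h: a_k = 24, 138, 504, 1581, 4557, 252387/20, …
ICs: h(0) = 24.

f: a_k = -3, -9, -27/2, -27/2, -81/8, -243/40, …
g: a_k = -2, -2, -8, -14, -38, -80, …
L₀ := L_f ⊗_s L_g (sym. prod.), ord ≤ 1.
h₀' ⇒ L via d/dx closure of L₀.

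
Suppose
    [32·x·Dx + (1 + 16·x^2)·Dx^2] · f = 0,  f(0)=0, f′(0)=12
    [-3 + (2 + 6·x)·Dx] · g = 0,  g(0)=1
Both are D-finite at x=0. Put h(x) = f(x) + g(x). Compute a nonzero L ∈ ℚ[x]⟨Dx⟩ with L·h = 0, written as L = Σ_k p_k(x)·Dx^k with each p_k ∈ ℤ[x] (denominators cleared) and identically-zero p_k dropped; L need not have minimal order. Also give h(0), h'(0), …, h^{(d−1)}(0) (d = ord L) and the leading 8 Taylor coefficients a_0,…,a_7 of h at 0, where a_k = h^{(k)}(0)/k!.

f: a_k = 0, 12, 0, -64, 0, 3072/5, 0, -49152/7, …
g: a_k = 1, 3/2, -9/8, 27/16, -405/128, 1701/256, -15309/1024, 72171/2048, …
h₀=f+g: left-lcm gives L₀, ord ≤ 3.
L = (-192 - 1440·x + 9216·x^2 + 13824·x^3)·Dx + (-155 - 768·x + 4128·x^2 + 36864·x^3 + 48384·x^4)·Dx^2 + (-6 + 110·x + 576·x^2 + 2624·x^3 + 10752·x^4 + 13824·x^5)·Dx^3  (order 3).
h: a_k = 1, 27/2, -9/8, -997/16, -405/128, 794937/1280, -15309/1024, -100158099/14336, …
ICs: h(0) = 1, h′(0) = 27/2, h′′(0) = -9/4.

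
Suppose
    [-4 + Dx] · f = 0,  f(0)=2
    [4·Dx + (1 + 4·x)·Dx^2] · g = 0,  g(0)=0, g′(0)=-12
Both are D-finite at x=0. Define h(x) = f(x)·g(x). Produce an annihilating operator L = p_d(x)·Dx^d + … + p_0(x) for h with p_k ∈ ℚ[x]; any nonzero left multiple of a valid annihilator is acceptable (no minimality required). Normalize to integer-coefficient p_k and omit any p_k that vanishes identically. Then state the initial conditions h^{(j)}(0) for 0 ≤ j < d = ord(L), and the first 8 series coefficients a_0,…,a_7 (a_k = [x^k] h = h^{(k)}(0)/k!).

f: a_k = 2, 8, 16, 64/3, 64/3, 256/15, 512/45, 2048/315, …
g: a_k = 0, -12, 24, -64, 192, -3072/5, 2048, -49152/7, …
L₀ := L_f ⊗_s L_g (sym. prod.), ord ≤ 2.
L = 64·x + (-4 - 32·x)·Dx + (1 + 4·x)·Dx^2  (order 2).
h: a_k = 0, -24, -48, -128, 0, -2304/5, 3584/3, -94208/21, …
ICs: h(0) = 0, h′(0) = -24.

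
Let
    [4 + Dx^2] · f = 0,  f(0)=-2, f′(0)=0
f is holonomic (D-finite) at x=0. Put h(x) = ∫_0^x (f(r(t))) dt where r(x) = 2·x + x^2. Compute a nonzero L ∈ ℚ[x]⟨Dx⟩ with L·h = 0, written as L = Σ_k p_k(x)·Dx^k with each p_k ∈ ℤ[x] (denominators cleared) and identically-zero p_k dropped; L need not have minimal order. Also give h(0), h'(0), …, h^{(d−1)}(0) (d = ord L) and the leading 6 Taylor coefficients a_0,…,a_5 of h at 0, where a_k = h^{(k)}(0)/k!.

L = (16 + 48·x + 48·x^2 + 16·x^3)·Dx - Dx^2 + (1 + x)·Dx^3  (order 3).
h: a_k = 0, -2, 0, 16/3, 4, -52/15, …
ICs: h(0) = 0, h′(0) = -2, h′′(0) = 0.

f: a_k = -2, 0, 4, 0, -4/3, 0, …
Change of var in L_f (x↦r) gives L₀.
Integrate: L := L₀·Dx.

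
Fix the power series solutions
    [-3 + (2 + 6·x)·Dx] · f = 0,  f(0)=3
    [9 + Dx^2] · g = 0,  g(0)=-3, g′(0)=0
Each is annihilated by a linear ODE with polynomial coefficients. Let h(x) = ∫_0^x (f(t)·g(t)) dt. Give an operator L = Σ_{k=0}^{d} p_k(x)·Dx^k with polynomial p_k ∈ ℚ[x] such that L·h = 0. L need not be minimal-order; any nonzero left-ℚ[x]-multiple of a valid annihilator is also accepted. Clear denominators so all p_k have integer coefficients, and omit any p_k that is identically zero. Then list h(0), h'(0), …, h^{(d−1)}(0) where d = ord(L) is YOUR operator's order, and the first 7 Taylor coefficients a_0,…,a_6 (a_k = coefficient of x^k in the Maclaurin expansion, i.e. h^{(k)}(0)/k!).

L = (63 + 216·x + 324·x^2)·Dx + (-12 - 36·x)·Dx^2 + (4 + 24·x + 36·x^2)·Dx^3  (order 3).
h: a_k = 0, -9, -27/4, 135/8, 729/64, -1215/128, -3159/512, …
ICs: h(0) = 0, h′(0) = -9, h′′(0) = -27/2.

f: a_k = 3, 9/2, -27/8, 81/16, -1215/128, 5103/256, -45927/1024, …
g: a_k = -3, 0, 27/2, 0, -81/8, 0, 243/80, …
Sym-product of L_f,L_g gives L₀ (≤ ord 2).
h=∫₀ˣh₀: take L = L₀·Dx.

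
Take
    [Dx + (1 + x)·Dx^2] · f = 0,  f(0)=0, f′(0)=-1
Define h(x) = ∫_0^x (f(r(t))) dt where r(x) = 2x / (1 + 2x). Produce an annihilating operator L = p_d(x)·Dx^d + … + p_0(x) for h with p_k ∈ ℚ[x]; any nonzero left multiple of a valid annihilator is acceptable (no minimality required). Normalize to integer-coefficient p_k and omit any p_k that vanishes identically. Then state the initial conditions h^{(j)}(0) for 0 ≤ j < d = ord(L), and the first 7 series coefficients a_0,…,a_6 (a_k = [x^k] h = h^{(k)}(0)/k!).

L = (6 + 16·x)·Dx^2 + (1 + 6·x + 8·x^2)·Dx^3  (order 3).
h: a_k = 0, 0, -1, 2, -14/3, 12, -496/15, …
ICs: h(0) = 0, h′(0) = 0, h′′(0) = -2.

f: a_k = 0, -1, 1/2, -1/3, 1/4, -1/5, 1/6, …
f∘r: x↦r, Dx↦Dx/r' in L_f ⇒ L₀.
h=∫h₀ ⇒ L = L₀·Dx.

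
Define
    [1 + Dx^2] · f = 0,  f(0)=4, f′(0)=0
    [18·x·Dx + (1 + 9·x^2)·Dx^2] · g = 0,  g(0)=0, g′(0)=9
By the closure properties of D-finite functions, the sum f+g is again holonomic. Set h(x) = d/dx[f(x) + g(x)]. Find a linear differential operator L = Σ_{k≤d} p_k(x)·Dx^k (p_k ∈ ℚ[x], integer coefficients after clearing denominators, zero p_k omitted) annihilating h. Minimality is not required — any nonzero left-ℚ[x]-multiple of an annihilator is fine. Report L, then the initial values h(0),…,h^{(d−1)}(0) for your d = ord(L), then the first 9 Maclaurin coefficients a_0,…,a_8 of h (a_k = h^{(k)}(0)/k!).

f: a_k = 4, 0, -2, 0, 1/6, 0, -1/180, 0, 1/10080, …
g: a_k = 0, 9, 0, -27, 0, 729/5, 0, -6561/7, 0, …
L₀ := lclm(L_f,L_g); ord L₀ ≤ 2+2.
Derive L from L₀ (diff closure).
L = (-1926·x + 17820·x^3 + 1458·x^5) + (-17 + 351·x^2 + 4617·x^4 + 729·x^6)·Dx + (-1926·x + 17820·x^3 + 1458·x^5)·Dx^2 + (-17 + 351·x^2 + 4617·x^4 + 729·x^6)·Dx^3  (order 3).
h: a_k = 9, -4, -81, 2/3, 729, -1/30, -6561, 1/1260, 59049, …
ICs: h(0) = 9, h′(0) = -4, h′′(0) = -162.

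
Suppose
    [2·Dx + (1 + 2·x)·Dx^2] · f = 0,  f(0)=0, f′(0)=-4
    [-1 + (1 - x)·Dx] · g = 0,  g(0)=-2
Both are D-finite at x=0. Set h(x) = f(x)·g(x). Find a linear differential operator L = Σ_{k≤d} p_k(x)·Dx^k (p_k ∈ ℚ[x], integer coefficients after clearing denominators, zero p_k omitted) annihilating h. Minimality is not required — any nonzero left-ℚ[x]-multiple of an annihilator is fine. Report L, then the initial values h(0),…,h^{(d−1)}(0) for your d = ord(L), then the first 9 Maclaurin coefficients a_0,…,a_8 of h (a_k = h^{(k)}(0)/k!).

L = 2 + 6·x·Dx + (-1 - x + 2·x^2)·Dx^2  (order 2).
h: a_k = 0, 8, 0, 32/3, -16/3, 304/15, -112/5, 1776/35, -2704/35, …
ICs: h(0) = 0, h′(0) = 8.

f: a_k = 0, -4, 4, -16/3, 8, -64/5, 64/3, -256/7, 64, …
g: a_k = -2, -2, -2, -2, -2, -2, -2, -2, -2, …
Product ⇒ symmetric product L₀, ord ≤ 2.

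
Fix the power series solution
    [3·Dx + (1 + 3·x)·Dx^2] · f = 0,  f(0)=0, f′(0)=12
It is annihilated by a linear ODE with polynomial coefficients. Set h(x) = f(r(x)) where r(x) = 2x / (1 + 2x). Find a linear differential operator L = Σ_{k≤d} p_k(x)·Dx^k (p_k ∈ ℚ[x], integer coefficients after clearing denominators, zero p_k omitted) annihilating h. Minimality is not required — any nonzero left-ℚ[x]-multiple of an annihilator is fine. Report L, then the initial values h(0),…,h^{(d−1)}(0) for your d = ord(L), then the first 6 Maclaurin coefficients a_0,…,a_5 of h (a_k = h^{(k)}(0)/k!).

f: a_k = 0, 12, -18, 36, -81, 972/5, …
L₀ from L_f via x↦r, Dx↦r'^{-1}Dx.
L = (10 + 32·x)·Dx + (1 + 10·x + 16·x^2)·Dx^2  (order 2).
h: a_k = 0, 24, -120, 672, -4080, 130944/5, …
ICs: h(0) = 0, h′(0) = 24.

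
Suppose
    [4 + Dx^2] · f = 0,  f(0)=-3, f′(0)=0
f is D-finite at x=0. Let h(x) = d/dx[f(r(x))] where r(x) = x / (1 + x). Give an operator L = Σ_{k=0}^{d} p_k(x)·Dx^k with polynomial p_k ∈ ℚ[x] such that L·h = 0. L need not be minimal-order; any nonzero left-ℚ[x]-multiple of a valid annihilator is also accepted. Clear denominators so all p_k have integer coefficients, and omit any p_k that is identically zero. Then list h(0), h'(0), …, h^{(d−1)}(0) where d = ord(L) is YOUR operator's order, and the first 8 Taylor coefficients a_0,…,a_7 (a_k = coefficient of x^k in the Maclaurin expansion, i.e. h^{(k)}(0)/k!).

f: a_k = -3, 0, 6, 0, -2, 0, 4/15, 0, …
Change of var in L_f (x↦r) gives L₀.
h=h₀': d/dx-closure on L₀ ⇒ L.
L = (10 + 12·x + 6·x^2) + (6 + 18·x + 18·x^2 + 6·x^3)·Dx + (1 + 4·x + 6·x^2 + 4·x^3 + x^4)·Dx^2  (order 2).
h: a_k = 0, 12, -36, 64, -80, 308/5, 84/5, -18832/105, …
ICs: h(0) = 0, h′(0) = 12.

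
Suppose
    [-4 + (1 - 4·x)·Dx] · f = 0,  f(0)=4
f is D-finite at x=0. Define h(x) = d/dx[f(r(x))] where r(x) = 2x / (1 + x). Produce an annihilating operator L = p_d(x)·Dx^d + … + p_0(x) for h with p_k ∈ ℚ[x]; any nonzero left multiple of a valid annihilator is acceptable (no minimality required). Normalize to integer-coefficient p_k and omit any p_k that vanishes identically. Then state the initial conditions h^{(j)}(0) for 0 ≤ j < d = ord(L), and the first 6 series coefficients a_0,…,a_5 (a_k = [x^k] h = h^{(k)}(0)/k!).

f: a_k = 4, 16, 64, 256, 1024, 4096, …
Substitute x→r, Dx→(1/r')Dx; clear ⇒ L₀.
Differentiate: ansatz ord ≤ ord L₀ ⇒ L.
L = 14 + (-1 + 7·x)·Dx  (order 1).
h: a_k = 32, 448, 4704, 43904, 384160, 3226944, …
ICs: h(0) = 32.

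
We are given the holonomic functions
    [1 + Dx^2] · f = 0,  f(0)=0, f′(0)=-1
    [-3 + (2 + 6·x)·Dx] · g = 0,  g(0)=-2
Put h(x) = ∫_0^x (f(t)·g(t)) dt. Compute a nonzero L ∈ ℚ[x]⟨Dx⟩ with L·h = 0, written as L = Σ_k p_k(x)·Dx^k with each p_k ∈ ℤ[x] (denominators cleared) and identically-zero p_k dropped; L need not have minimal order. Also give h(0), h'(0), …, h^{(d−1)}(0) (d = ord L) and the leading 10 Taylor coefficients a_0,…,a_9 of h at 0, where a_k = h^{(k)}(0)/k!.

f: a_k = 0, -1, 0, 1/6, 0, -1/120, 0, 1/5040, 0, -1/362880, …
g: a_k = -2, -3, 9/4, -27/8, 405/64, -1701/128, 15309/512, -72171/1024, 2814669/16384, -14073345/32768, …
f·g: L₀ = L_f ⊗_s L_g, ord ≤ 2·1.
Integrate: L := L₀·Dx.
L = (31 + 24·x + 36·x^2)·Dx + (-12 - 36·x)·Dx^2 + (4 + 24·x + 36·x^2)·Dx^3  (order 3).
h: a_k = 0, 0, 1, 1, -31/48, 23/40, -5699/5760, 8161/4480, -4655323/1290240, 1468555/193536, …
ICs: h(0) = 0, h′(0) = 0, h′′(0) = 2.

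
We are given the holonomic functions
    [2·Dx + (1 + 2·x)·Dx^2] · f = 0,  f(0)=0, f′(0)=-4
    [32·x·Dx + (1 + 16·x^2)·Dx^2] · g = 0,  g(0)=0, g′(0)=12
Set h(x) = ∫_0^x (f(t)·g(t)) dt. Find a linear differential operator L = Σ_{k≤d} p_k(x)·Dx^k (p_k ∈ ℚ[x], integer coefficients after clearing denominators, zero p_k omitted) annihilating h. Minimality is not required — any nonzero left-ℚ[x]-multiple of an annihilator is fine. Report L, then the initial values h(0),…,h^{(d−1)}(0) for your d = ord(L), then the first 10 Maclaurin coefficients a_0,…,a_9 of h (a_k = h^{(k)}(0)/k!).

L = (2304 + 8960·x + 114688·x^2 + 552960·x^3 + 983040·x^4 + 851968·x^5 + 1048576·x^7)·Dx^2 + (1032 + 14720·x + 111872·x^2 + 616448·x^3 + 1884160·x^4 + 3047424·x^5 + 2293760·x^6 + 1572864·x^7 + 3670016·x^8)·Dx^3 + (72 + 2512·x + 19968·x^2 + 99072·x^3 + 393216·x^4 + 1019904·x^5 + 1572864·x^6 + 1376256·x^7 + 1572864·x^8 + 2097152·x^9)·Dx^4 + (17 + 132·x + 964·x^2 + 4864·x^3 + 18432·x^4 + 55296·x^5 + 129024·x^6 + 196608·x^7 + 196608·x^8 + 262144·x^9 + 262144·x^10)·Dx^5  (order 5).
h: a_k = 0, 0, 0, -16, 12, 192/5, -80/3, -4864/15, 1376/5, 41984/15, …
ICs: h(0) = 0, h′(0) = 0, h′′(0) = 0, h′′′(0) = -96, h′′′′(0) = 288.

f: a_k = 0, -4, 4, -16/3, 8, -64/5, 64/3, -256/7, 64, -1024/9, …
g: a_k = 0, 12, 0, -64, 0, 3072/5, 0, -49152/7, 0, 262144/3, …
L₀ := L_f ⊗_s L_g (sym. prod.), ord ≤ 4.
h=∫h₀ ⇒ L = L₀·Dx.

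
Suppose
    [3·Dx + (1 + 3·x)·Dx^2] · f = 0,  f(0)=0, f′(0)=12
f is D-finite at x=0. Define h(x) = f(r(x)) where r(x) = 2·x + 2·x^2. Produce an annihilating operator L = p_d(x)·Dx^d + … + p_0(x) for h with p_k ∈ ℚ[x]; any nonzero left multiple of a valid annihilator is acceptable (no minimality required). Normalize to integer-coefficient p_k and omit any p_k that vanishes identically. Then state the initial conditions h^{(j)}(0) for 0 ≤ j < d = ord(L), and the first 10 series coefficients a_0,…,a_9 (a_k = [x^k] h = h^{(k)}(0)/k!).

f: a_k = 0, 12, -18, 36, -81, 972/5, -486, 8748/7, -6561/2, 8748, …
Substitute x→r, Dx→(1/r')Dx; clear ⇒ L₀.
L = (4 + 12·x + 12·x^2)·Dx + (1 + 8·x + 18·x^2 + 12·x^3)·Dx^2  (order 2).
h: a_k = 0, 24, -48, 144, -504, 9504/5, -7488, 212544/7, -125712, 528768, …
ICs: h(0) = 0, h′(0) = 24.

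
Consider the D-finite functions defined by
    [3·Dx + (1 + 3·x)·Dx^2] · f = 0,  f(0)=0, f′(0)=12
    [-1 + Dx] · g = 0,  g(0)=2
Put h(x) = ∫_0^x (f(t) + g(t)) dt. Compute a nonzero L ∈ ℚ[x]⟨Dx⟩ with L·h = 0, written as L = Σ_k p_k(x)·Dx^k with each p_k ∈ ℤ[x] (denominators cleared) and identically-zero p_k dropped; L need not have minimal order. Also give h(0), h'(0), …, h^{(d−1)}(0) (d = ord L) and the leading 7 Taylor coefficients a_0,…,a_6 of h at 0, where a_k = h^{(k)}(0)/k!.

L = (-21 - 9·x)·Dx^2 + (17 - 6·x - 9·x^2)·Dx^3 + (4 + 15·x + 9·x^2)·Dx^4  (order 4).
h: a_k = 0, 2, 7, -17/3, 109/12, -971/60, 2333/72, …
ICs: h(0) = 0, h′(0) = 2, h′′(0) = 14, h′′′(0) = -34.

f: a_k = 0, 12, -18, 36, -81, 972/5, -486, …
g: a_k = 2, 2, 1, 1/3, 1/12, 1/60, 1/360, …
h₀=f+g: left-lcm gives L₀, ord ≤ 3.
Integrate: L := L₀·Dx.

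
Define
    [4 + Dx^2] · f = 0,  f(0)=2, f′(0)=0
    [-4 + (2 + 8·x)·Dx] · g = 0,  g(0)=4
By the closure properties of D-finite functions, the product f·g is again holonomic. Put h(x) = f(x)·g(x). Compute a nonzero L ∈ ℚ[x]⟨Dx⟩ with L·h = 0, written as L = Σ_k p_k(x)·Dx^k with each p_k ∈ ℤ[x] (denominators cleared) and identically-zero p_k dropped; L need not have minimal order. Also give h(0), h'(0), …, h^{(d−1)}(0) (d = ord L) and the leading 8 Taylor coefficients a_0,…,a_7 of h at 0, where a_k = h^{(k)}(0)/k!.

L = (16 + 32·x + 64·x^2) + (-4 - 16·x)·Dx + (1 + 8·x + 16·x^2)·Dx^2  (order 2).
h: a_k = 8, 16, -32, 0, -128/3, 512/3, -23552/45, 75776/45, …
ICs: h(0) = 8, h′(0) = 16.

f: a_k = 2, 0, -4, 0, 4/3, 0, -8/45, 0, …
g: a_k = 4, 8, -8, 16, -40, 112, -336, 1056, …
h₀=f·g: eliminate ⇒ L₀, order ≤ 2·1.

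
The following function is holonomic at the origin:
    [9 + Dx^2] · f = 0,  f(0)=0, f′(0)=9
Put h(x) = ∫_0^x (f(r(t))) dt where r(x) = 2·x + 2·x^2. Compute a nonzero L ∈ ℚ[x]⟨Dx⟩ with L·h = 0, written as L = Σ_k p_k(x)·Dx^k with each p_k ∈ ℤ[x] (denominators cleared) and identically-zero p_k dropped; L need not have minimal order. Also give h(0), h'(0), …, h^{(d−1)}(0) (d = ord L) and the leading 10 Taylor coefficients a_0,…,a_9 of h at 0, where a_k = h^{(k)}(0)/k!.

f: a_k = 0, 9, 0, -27/2, 0, 243/40, 0, -729/560, 0, 729/4480, …
f∘r: x↦r, Dx↦Dx/r' in L_f ⇒ L₀.
Integrate: L := L₀·Dx.
L = (36 + 216·x + 432·x^2 + 288·x^3)·Dx - 2·Dx^2 + (1 + 2·x)·Dx^3  (order 3).
h: a_k = 0, 0, 9, 6, -27, -324/5, -108/5, 864/7, 7776/35, 432/5, …
ICs: h(0) = 0, h′(0) = 0, h′′(0) = 18.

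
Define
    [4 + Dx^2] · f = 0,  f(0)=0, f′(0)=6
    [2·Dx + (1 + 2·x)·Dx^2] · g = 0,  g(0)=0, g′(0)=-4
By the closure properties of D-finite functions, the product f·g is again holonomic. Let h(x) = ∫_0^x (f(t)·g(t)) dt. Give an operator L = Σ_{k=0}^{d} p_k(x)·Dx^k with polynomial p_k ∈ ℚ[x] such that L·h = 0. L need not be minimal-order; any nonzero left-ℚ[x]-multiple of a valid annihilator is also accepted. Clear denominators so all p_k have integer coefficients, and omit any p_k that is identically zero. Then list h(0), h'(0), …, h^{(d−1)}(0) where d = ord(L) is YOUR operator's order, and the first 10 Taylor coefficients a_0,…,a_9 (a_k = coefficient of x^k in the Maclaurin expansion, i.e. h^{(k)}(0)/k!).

f: a_k = 0, 6, 0, -4, 0, 4/5, 0, -8/105, 0, 4/945, …
g: a_k = 0, -4, 4, -16/3, 8, -64/5, 64/3, -256/7, 64, -1024/9, …
Product ⇒ symmetric product L₀, ord ≤ 4.
∫: right-multiply L₀ by Dx.
L = (-48 + 192·x + 1216·x^2 + 2048·x^3 + 1024·x^4)·Dx + (32 + 320·x + 768·x^2 + 512·x^3)·Dx^2 + (160·x + 672·x^2 + 1024·x^3 + 512·x^4)·Dx^3 + (8 + 80·x + 192·x^2 + 128·x^3)·Dx^4 + (3 + 28·x + 92·x^2 + 128·x^3 + 64·x^4)·Dx^5  (order 5).
h: a_k = 0, 0, 0, -8, 6, -16/5, 16/3, -176/21, 62/5, -3616/189, …
ICs: h(0) = 0, h′(0) = 0, h′′(0) = 0, h′′′(0) = -48, h′′′′(0) = 144.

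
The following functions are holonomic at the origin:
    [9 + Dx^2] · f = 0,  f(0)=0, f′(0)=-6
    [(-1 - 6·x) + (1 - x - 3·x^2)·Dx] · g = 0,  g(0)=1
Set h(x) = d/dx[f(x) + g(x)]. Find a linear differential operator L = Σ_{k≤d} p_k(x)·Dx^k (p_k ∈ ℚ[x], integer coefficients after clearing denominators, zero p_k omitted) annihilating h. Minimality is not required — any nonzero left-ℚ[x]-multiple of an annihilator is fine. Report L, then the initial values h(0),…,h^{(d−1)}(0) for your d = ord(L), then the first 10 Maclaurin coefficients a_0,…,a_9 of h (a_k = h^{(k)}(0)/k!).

f: a_k = 0, -6, 0, 9, 0, -81/20, 0, 243/280, 0, -243/2240, …
g: a_k = 1, 1, 4, 7, 19, 40, 97, 217, 508, 1159, …
L₀ := lclm(L_f,L_g); ord L₀ ≤ 2+1.
h₀' ⇒ L via d/dx closure of L₀.
L = (1584 + 7614·x + 25326·x^2 + 15390·x^3 + 26730·x^4 + 13122·x^5 + 13122·x^6) + (-153 - 819·x + 918·x^2 + 2133·x^3 + 1620·x^4 + 3645·x^5 + 5103·x^6 + 4374·x^7)·Dx + (176 + 846·x + 2814·x^2 + 1710·x^3 + 2970·x^4 + 1458·x^5 + 1458·x^6)·Dx^2 + (-17 - 91·x + 102·x^2 + 237·x^3 + 180·x^4 + 405·x^5 + 567·x^6 + 486·x^7)·Dx^3  (order 3).
h: a_k = -5, 8, 48, 76, 719/4, 582, 61003/40, 4064, 23363253/2240, 26830, …
ICs: h(0) = -5, h′(0) = 8, h′′(0) = 96.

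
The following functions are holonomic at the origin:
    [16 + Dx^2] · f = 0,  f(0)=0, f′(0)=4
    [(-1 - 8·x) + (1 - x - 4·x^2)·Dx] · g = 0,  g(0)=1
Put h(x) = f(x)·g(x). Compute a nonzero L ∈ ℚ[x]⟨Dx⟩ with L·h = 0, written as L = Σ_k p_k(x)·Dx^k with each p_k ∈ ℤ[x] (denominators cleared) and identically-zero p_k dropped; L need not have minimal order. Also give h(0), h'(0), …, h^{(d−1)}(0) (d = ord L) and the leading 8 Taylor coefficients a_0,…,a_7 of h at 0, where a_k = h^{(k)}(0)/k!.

f: a_k = 0, 4, 0, -32/3, 0, 128/15, 0, -1024/315, …
g: a_k = 1, 1, 5, 9, 29, 65, 181, 441, …
Product ⇒ symmetric product L₀, ord ≤ 2.
L = (-8 + 16·x + 64·x^2) + (2 + 16·x)·Dx + (-1 + x + 4·x^2)·Dx^2  (order 2).
h: a_k = 0, 4, 4, 28/3, 76/3, 356/5, 2588/15, 143036/315, …
ICs: h(0) = 0, h′(0) = 4.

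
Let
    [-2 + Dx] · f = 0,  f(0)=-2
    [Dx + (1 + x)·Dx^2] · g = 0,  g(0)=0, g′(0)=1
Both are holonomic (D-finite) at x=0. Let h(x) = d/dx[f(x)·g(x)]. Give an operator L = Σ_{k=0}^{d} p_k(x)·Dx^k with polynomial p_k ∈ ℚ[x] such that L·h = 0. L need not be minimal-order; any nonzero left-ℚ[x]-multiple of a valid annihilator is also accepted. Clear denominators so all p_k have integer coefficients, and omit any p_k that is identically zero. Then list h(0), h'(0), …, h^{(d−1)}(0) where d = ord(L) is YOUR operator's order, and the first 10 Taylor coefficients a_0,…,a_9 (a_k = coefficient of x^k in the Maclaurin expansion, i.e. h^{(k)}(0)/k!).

f: a_k = -2, -4, -4, -8/3, -4/3, -8/15, -8/45, -16/315, -4/315, -8/2835, …
g: a_k = 0, 1, -1/2, 1/3, -1/4, 1/5, -1/6, 1/7, -1/8, 1/9, …
L₀ := L_f ⊗_s L_g (sym. prod.), ord ≤ 2.
Differentiate: ansatz ord ≤ ord L₀ ⇒ L.
L = (4 + 8·x + 8·x^2) + (-4 - 10·x - 8·x^2)·Dx + (1 + 3·x + 2·x^2)·Dx^2  (order 2).
h: a_k = -2, -6, -8, -6, -11/3, -4/3, -34/45, 2/45, -11/42, 601/2835, …
ICs: h(0) = -2, h′(0) = -6.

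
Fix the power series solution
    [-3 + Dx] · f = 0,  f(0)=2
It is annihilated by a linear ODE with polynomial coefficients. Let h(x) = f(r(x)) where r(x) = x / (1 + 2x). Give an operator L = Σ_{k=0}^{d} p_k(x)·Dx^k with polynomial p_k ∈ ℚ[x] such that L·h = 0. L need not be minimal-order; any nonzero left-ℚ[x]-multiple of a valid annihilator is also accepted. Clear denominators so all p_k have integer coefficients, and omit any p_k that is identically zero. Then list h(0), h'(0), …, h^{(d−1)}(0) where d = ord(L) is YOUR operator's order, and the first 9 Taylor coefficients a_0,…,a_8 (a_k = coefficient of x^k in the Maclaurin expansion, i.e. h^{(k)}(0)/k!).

L = -3 + (1 + 4·x + 4·x^2)·Dx  (order 1).
h: a_k = 2, 6, -3, -3, 51/4, -519/20, 1581/40, -12441/280, 45417/2240, …
ICs: h(0) = 2.

f: a_k = 2, 6, 9, 9, 27/4, 81/20, 81/40, 243/280, 729/2240, …
L₀ from L_f via x↦r, Dx↦r'^{-1}Dx.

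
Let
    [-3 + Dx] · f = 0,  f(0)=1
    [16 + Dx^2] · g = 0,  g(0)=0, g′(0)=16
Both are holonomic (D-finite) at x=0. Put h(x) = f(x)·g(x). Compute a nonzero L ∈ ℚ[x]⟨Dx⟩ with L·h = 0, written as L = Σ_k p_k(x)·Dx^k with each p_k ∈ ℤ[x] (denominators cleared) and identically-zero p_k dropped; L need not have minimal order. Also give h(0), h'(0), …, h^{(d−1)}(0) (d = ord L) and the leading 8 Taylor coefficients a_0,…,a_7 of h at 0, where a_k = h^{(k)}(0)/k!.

L = 25 - 6·Dx + Dx^2  (order 2).
h: a_k = 0, 16, 48, 88/3, -56, -1558/15, -286/5, 4031/315, …
ICs: h(0) = 0, h′(0) = 16.

f: a_k = 1, 3, 9/2, 9/2, 27/8, 81/40, 81/80, 243/560, …
g: a_k = 0, 16, 0, -128/3, 0, 512/15, 0, -4096/315, …
Sym-product of L_f,L_g gives L₀ (≤ ord 2).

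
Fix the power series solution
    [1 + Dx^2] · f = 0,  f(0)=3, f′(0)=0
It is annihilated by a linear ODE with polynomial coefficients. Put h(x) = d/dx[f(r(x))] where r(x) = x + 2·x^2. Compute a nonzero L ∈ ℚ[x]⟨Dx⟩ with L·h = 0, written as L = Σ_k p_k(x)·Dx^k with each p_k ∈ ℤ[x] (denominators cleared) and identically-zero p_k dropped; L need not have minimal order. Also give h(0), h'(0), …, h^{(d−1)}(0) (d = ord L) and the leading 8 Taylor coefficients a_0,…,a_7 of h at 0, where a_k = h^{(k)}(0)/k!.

f: a_k = 3, 0, -3/2, 0, 1/8, 0, -1/240, 0, …
h₀=f(r): pull back L_f along r ⇒ L₀.
h=h₀': d/dx-closure on L₀ ⇒ L.
L = (49 + 16·x + 96·x^2 + 256·x^3 + 256·x^4) + (-12 - 48·x)·Dx + (1 + 8·x + 16·x^2)·Dx^2  (order 2).
h: a_k = 0, -3, -18, -47/2, 5, 719/40, 553/20, 23521/1680, …
ICs: h(0) = 0, h′(0) = -3.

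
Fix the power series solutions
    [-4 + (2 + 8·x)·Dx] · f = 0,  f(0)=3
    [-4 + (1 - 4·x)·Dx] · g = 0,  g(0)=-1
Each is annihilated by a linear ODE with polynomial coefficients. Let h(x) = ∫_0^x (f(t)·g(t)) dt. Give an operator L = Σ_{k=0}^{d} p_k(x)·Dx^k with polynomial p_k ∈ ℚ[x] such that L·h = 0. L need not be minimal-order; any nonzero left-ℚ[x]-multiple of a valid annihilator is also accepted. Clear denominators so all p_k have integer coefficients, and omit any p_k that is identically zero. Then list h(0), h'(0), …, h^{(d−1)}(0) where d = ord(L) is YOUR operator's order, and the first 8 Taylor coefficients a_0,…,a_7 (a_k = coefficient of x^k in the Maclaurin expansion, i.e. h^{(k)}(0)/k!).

L = (6 + 8·x)·Dx + (-1 + 16·x^2)·Dx^2  (order 2).
h: a_k = 0, -3, -9, -22, -69, -1074/5, -730, -17268/7, …
ICs: h(0) = 0, h′(0) = -3.

f: a_k = 3, 6, -6, 12, -30, 84, -252, 792, …
g: a_k = -1, -4, -16, -64, -256, -1024, -4096, -16384, …
L₀ := L_f ⊗_s L_g (sym. prod.), ord ≤ 1.
h=∫₀ˣh₀: take L = L₀·Dx.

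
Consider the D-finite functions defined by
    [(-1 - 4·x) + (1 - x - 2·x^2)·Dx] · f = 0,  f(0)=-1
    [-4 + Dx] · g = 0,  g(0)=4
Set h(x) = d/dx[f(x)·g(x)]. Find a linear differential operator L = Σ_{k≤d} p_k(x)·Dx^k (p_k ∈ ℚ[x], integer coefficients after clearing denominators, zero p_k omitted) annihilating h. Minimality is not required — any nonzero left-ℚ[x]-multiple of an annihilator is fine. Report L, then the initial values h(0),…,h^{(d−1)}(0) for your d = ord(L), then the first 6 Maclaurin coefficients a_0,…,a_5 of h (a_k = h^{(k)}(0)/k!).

f: a_k = -1, -1, -3, -5, -11, -21, …
g: a_k = 4, 16, 32, 128/3, 128/3, 512/15, …
h₀=f·g: eliminate ⇒ L₀, order ≤ 1·1.
Differentiate: ansatz ord ≤ ord L₀ ⇒ L.
L = (30 + 4·x - 72·x^2 + 64·x^4) + (-5 + 5·x + 18·x^2 - 8·x^3 - 16·x^4)·Dx  (order 1).
h: a_k = -20, -120, -428, -3664/3, -3124, -22648/3, …
ICs: h(0) = -20.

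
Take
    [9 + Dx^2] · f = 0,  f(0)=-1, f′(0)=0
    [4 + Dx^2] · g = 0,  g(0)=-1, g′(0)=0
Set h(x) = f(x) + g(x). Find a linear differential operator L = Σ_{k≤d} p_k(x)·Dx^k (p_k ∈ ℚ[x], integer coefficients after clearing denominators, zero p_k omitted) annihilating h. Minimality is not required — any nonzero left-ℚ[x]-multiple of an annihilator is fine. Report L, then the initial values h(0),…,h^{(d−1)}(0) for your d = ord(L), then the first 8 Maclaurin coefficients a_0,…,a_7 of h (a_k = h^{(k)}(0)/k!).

L = 36 + 13·Dx^2 + Dx^4  (order 4).
h: a_k = -2, 0, 13/2, 0, -97/24, 0, 793/720, 0, …
ICs: h(0) = -2, h′(0) = 0, h′′(0) = 13, h′′′(0) = 0.

f: a_k = -1, 0, 9/2, 0, -27/8, 0, 81/80, 0, …
g: a_k = -1, 0, 2, 0, -2/3, 0, 4/45, 0, …
L₀ := lclm(L_f,L_g); ord L₀ ≤ 2+2.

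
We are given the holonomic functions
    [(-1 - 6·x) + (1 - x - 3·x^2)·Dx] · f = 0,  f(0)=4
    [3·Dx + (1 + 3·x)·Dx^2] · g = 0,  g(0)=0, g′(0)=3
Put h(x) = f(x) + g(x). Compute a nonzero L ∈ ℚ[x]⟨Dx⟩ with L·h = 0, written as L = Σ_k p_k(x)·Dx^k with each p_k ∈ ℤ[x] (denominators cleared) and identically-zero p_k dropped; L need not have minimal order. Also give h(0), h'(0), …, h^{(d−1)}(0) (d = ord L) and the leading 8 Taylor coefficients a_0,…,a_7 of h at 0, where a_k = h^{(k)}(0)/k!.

L = (270 + 1422·x + 3780·x^2 + 2916·x^3 + 2916·x^4)·Dx + (24 + 468·x + 2736·x^2 + 5616·x^3 + 5994·x^4 + 4860·x^5)·Dx^2 + (-11 - 79·x - 129·x^2 + 171·x^3 + 783·x^4 + 1377·x^5 + 972·x^6)·Dx^3  (order 3).
h: a_k = 4, 7, 23/2, 37, 223/4, 1043/5, 533/2, 8263/7, …
ICs: h(0) = 4, h′(0) = 7, h′′(0) = 23.

f: a_k = 4, 4, 16, 28, 76, 160, 388, 868, …
g: a_k = 0, 3, -9/2, 9, -81/4, 243/5, -243/2, 2187/7, …
L₀ := lclm(L_f,L_g); ord L₀ ≤ 1+2.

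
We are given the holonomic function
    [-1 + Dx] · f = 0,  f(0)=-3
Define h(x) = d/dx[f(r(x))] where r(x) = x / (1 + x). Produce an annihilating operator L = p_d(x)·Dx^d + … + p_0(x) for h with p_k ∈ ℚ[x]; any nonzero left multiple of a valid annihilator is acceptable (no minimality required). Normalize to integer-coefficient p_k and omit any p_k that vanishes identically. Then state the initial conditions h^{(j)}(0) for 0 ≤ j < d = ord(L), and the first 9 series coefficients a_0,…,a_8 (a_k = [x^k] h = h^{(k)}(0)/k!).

L = (-1 - 2·x) + (-1 - 2·x - x^2)·Dx  (order 1).
h: a_k = -3, 3, -3/2, -1/2, 19/8, -151/40, 1091/240, -7841/1680, 56519/13440, …
ICs: h(0) = -3.

f: a_k = -3, -3, -3/2, -1/2, -1/8, -1/40, -1/240, -1/1680, -1/13440, …
f∘r: x↦r, Dx↦Dx/r' in L_f ⇒ L₀.
Differentiate: ansatz ord ≤ ord L₀ ⇒ L.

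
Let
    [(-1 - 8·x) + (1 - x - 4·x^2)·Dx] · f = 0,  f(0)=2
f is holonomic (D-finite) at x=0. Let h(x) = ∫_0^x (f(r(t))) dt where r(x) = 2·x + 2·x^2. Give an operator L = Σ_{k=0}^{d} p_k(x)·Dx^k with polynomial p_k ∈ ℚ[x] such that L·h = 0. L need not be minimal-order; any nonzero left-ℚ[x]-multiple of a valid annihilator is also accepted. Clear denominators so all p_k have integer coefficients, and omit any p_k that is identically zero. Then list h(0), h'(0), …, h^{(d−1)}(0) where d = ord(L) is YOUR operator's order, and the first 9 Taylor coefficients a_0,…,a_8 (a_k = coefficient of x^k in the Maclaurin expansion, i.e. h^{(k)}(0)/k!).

L = (2 + 36·x + 96·x^2 + 64·x^3)·Dx + (-1 + 2·x + 18·x^2 + 32·x^3 + 16·x^4)·Dx^2  (order 2).
h: a_k = 0, 2, 2, 44/3, 56, 280, 1384, 49680/7, 37152, …
ICs: h(0) = 0, h′(0) = 2.

f: a_k = 2, 2, 10, 18, 58, 130, 362, 882, 2330, …
Change of var in L_f (x↦r) gives L₀.
Integrate: L := L₀·Dx.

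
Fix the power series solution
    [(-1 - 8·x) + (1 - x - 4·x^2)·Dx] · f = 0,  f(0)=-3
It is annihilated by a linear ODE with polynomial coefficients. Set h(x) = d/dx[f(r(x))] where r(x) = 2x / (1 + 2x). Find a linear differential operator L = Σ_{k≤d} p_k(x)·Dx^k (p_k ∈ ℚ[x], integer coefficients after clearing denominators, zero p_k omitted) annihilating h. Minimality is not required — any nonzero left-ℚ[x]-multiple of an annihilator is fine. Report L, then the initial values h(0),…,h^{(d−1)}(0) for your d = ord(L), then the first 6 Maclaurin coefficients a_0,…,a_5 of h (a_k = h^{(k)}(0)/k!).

L = (16 + 96·x + 960·x^2 + 1152·x^3) + (-1 - 22·x - 60·x^2 + 248·x^3 + 576·x^4)·Dx  (order 1).
h: a_k = -6, -96, 0, -3072, 7680, -92160, …
ICs: h(0) = -6.

f: a_k = -3, -3, -15, -27, -87, -195, …
f∘r: x↦r, Dx↦Dx/r' in L_f ⇒ L₀.
Derive L from L₀ (diff closure).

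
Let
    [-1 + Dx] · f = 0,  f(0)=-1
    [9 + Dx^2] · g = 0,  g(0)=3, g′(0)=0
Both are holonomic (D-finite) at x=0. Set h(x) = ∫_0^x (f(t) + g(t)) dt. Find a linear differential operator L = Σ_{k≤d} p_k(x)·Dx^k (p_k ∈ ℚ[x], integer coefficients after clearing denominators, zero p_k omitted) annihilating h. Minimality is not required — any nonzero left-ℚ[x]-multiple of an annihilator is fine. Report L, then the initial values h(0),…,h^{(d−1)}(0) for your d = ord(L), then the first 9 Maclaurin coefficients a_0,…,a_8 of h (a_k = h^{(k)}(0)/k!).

f: a_k = -1, -1, -1/2, -1/6, -1/24, -1/120, -1/720, -1/5040, -1/40320, …
g: a_k = 3, 0, -27/2, 0, 81/8, 0, -243/80, 0, 2187/4480, …
Weyl lclm of L_f,L_g ⇒ L₀ (ord ≤ 3).
h=∫h₀ ⇒ L = L₀·Dx.
L = -9·Dx + 9·Dx^2 - Dx^3 + Dx^4  (order 4).
h: a_k = 0, 2, -1/2, -14/3, -1/24, 121/60, -1/720, -547/1260, -1/40320, …
ICs: h(0) = 0, h′(0) = 2, h′′(0) = -1, h′′′(0) = -28.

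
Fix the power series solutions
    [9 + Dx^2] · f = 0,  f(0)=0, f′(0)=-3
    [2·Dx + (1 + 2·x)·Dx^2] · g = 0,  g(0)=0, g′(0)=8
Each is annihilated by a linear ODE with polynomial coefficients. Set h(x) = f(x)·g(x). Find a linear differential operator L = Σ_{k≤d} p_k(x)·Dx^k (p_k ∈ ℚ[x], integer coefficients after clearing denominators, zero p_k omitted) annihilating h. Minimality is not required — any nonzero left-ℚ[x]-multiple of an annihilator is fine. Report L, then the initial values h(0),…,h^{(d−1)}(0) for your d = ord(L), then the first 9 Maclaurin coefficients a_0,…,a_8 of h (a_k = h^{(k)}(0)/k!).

L = (63 + 1053·x + 3969·x^2 + 5832·x^3 + 2916·x^4) + (63 + 450·x + 972·x^2 + 648·x^3)·Dx + (25 + 270·x + 918·x^2 + 1296·x^3 + 648·x^4)·Dx^2 + (7 + 50·x + 108·x^2 + 72·x^3)·Dx^3 + (2 + 17·x + 53·x^2 + 72·x^3 + 36·x^4)·Dx^4  (order 4).
h: a_k = 0, 0, -24, 24, 4, 12, -45, 361/5, -1713/14, …
ICs: h(0) = 0, h′(0) = 0, h′′(0) = -48, h′′′(0) = 144.

f: a_k = 0, -3, 0, 9/2, 0, -81/40, 0, 243/560, 0, …
g: a_k = 0, 8, -8, 32/3, -16, 128/5, -128/3, 512/7, -128, …
h₀=f·g: eliminate ⇒ L₀, order ≤ 2·2.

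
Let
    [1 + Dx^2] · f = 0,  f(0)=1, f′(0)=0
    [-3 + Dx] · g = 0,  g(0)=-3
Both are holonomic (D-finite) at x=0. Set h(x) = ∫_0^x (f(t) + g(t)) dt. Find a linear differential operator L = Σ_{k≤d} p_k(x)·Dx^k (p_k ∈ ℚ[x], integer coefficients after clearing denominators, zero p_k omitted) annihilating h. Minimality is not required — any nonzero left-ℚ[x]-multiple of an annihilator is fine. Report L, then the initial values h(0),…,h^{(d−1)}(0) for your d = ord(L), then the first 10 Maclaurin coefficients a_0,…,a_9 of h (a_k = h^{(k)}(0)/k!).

L = -3·Dx + Dx^2 - 3·Dx^3 + Dx^4  (order 4).
h: a_k = 0, -2, -9/2, -14/3, -27/8, -121/60, -81/80, -547/1260, -729/4480, -9841/181440, …
ICs: h(0) = 0, h′(0) = -2, h′′(0) = -9, h′′′(0) = -28.

f: a_k = 1, 0, -1/2, 0, 1/24, 0, -1/720, 0, 1/40320, 0, …
g: a_k = -3, -9, -27/2, -27/2, -81/8, -243/40, -243/80, -729/560, -2187/4480, -729/4480, …
Weyl lclm of L_f,L_g ⇒ L₀ (ord ≤ 3).
h=∫h₀ ⇒ L = L₀·Dx.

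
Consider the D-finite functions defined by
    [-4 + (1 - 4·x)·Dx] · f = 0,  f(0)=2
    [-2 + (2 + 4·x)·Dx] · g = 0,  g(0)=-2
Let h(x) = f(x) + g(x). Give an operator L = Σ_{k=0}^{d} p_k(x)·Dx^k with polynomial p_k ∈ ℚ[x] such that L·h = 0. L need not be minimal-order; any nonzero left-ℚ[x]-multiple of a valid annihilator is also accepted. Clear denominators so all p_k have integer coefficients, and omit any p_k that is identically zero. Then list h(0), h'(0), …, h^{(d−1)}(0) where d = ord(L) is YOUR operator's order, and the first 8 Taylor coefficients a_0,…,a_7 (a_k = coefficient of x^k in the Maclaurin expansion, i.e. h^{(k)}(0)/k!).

L = (-12 - 16·x) + (11 + 40·x + 48·x^2)·Dx + (-1 - 2·x + 16·x^2 + 32·x^3)·Dx^2  (order 2).
h: a_k = 0, 6, 33, 127, 2053/4, 8185/4, 65557/8, 262111/8, …
ICs: h(0) = 0, h′(0) = 6.

f: a_k = 2, 8, 32, 128, 512, 2048, 8192, 32768, …
g: a_k = -2, -2, 1, -1, 5/4, -7/4, 21/8, -33/8, …
Weyl lclm of L_f,L_g ⇒ L₀ (ord ≤ 2).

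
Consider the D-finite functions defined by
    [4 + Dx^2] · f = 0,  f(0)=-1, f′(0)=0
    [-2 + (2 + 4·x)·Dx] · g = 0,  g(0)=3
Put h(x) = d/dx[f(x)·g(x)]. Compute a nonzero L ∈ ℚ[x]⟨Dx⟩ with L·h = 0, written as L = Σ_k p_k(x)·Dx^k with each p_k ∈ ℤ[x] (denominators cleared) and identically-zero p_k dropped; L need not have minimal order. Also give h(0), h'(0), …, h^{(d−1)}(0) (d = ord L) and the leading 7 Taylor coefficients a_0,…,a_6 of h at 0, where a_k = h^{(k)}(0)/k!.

L = (53 + 288·x + 544·x^2 + 512·x^3 + 256·x^4) + (-2 - 36·x - 96·x^2 - 64·x^3)·Dx + (7 + 44·x + 108·x^2 + 128·x^3 + 64·x^4)·Dx^2  (order 2).
h: a_k = -3, 15, 27/2, -25/2, -65/8, 349/40, -2807/240, …
ICs: h(0) = -3, h′(0) = 15.

f: a_k = -1, 0, 2, 0, -2/3, 0, 4/45, …
g: a_k = 3, 3, -3/2, 3/2, -15/8, 21/8, -63/16, …
h₀=f·g: eliminate ⇒ L₀, order ≤ 2·1.
h₀' ⇒ L via d/dx closure of L₀.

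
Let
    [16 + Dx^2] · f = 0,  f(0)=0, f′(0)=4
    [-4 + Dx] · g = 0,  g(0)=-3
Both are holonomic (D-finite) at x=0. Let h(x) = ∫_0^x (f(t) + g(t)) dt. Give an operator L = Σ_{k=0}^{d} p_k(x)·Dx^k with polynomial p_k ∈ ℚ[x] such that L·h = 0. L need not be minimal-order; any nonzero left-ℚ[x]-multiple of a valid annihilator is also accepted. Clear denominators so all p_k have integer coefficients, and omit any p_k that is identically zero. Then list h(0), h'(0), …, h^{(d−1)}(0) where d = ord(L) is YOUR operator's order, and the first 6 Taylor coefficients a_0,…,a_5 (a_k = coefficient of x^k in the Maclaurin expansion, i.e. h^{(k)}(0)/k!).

L = -64·Dx + 16·Dx^2 - 4·Dx^3 + Dx^4  (order 4).
h: a_k = 0, -3, -4, -8, -32/3, -32/5, …
ICs: h(0) = 0, h′(0) = -3, h′′(0) = -8, h′′′(0) = -48.

f: a_k = 0, 4, 0, -32/3, 0, 128/15, …
g: a_k = -3, -12, -24, -32, -32, -128/5, …
Sum ⇒ L₀ = lclm(L_f,L_g) in ℚ(x)⟨Dx⟩.
Integrate: L := L₀·Dx.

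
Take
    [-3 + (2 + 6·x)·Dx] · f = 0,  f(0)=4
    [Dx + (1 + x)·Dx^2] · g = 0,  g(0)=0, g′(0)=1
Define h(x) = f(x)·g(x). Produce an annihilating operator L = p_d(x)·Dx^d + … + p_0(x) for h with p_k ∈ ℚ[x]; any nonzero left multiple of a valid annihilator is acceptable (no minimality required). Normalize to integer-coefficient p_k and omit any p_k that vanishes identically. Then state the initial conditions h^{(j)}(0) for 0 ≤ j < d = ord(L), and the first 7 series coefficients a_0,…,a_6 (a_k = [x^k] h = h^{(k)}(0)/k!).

L = (21 + 9·x) + (-8 - 24·x)·Dx + (4 + 28·x + 60·x^2 + 36·x^3)·Dx^2  (order 2).
h: a_k = 0, 4, 4, -37/6, 10, -2917/160, 17671/480, …
ICs: h(0) = 0, h′(0) = 4.

f: a_k = 4, 6, -9/2, 27/4, -405/32, 1701/64, -15309/256, …
g: a_k = 0, 1, -1/2, 1/3, -1/4, 1/5, -1/6, …
L₀ := L_f ⊗_s L_g (sym. prod.), ord ≤ 2.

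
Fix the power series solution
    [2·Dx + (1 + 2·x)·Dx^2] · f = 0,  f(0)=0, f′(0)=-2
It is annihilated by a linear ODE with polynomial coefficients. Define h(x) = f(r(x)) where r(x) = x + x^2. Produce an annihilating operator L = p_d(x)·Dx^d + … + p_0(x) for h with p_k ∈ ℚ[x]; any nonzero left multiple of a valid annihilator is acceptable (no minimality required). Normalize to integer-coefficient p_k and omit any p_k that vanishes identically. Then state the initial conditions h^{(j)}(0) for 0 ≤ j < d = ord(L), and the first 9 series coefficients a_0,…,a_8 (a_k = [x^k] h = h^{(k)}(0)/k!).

f: a_k = 0, -2, 2, -8/3, 4, -32/5, 32/3, -128/7, 32, …
Change of var in L_f (x↦r) gives L₀.
L = (4·x + 4·x^2)·Dx + (1 + 4·x + 6·x^2 + 4·x^3)·Dx^2  (order 2).
h: a_k = 0, -2, 0, 4/3, -2, 8/5, 0, -16/7, 4, …
ICs: h(0) = 0, h′(0) = -2.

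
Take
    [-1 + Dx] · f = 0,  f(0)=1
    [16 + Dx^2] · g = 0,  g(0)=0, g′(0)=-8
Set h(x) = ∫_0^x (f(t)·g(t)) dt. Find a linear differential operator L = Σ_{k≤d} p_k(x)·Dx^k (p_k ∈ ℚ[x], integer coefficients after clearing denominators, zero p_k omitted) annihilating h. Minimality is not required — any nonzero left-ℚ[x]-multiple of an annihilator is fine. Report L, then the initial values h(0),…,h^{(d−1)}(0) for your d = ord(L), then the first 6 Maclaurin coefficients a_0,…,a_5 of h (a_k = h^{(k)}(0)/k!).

L = 17·Dx - 2·Dx^2 + Dx^3  (order 3).
h: a_k = 0, 0, -4, -8/3, 13/3, 4, …
ICs: h(0) = 0, h′(0) = 0, h′′(0) = -8.

f: a_k = 1, 1, 1/2, 1/6, 1/24, 1/120, …
g: a_k = 0, -8, 0, 64/3, 0, -256/15, …
Sym-product of L_f,L_g gives L₀ (≤ ord 2).
h=∫h₀ ⇒ L = L₀·Dx.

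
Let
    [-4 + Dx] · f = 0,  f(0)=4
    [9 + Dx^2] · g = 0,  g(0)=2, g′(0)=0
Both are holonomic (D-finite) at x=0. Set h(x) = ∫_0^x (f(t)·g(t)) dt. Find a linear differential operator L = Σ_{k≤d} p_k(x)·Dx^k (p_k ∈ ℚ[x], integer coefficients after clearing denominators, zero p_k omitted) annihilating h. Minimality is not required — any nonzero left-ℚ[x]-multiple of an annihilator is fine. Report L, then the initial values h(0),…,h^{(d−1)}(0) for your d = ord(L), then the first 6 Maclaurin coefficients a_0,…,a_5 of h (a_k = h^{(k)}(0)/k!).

L = 25·Dx - 8·Dx^2 + Dx^3  (order 3).
h: a_k = 0, 8, 16, 28/3, -44/3, -527/15, …
ICs: h(0) = 0, h′(0) = 8, h′′(0) = 32.

f: a_k = 4, 16, 32, 128/3, 128/3, 512/15, …
g: a_k = 2, 0, -9, 0, 27/4, 0, …
L₀ := L_f ⊗_s L_g (sym. prod.), ord ≤ 2.
∫: right-multiply L₀ by Dx.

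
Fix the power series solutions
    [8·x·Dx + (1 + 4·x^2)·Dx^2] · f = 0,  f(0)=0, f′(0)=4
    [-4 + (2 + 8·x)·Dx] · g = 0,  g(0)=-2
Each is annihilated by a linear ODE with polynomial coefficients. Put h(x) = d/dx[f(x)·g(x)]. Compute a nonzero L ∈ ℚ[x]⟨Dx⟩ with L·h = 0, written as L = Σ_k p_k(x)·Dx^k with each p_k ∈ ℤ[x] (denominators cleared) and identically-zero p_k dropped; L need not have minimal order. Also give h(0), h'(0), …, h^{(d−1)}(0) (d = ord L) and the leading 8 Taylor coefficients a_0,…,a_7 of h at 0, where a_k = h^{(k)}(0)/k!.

L = (-4 + 160·x + 320·x^2 - 384·x^3 - 192·x^4) + (16 + 120·x + 432·x^2 + 544·x^3 - 1344·x^4 - 768·x^5)·Dx + (3 + 20·x + 24·x^2 - 16·x^3 - 16·x^4 - 384·x^5 - 256·x^6)·Dx^2  (order 2).
h: a_k = -8, -32, 80, -128/3, 496/3, -6976/5, 72416/15, -1486336/105, …
ICs: h(0) = -8, h′(0) = -32.

f: a_k = 0, 4, 0, -16/3, 0, 64/5, 0, -256/7, …
g: a_k = -2, -4, 4, -8, 20, -56, 168, -528, …
h₀=f·g: eliminate ⇒ L₀, order ≤ 2·1.
Derive L from L₀ (diff closure).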